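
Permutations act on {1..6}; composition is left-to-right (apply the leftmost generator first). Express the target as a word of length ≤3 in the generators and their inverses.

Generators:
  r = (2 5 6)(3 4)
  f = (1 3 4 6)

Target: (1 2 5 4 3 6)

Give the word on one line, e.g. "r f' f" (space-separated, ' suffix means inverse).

  after f': (1 6 4 3)
  after r: (1 2 5 6 3)
  after f': (1 2 5 4 3 6)

f' r f'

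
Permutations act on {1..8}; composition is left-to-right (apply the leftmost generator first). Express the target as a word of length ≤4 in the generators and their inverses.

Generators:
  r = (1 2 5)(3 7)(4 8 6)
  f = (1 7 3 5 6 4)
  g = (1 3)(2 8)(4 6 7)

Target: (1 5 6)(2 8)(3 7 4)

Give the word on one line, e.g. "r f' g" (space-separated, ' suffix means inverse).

g' f

  after g': (1 3)(2 8)(4 7 6)
  after f: (1 5 6)(2 8)(3 7 4)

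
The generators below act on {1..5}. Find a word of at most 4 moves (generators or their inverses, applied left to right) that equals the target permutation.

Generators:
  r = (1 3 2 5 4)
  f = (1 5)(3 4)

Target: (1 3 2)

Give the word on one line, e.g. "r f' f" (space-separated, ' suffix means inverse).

f' r' r'

  after f': (1 5)(3 4)
  after r': (1 2 3 5 4)
  after r': (1 3 2)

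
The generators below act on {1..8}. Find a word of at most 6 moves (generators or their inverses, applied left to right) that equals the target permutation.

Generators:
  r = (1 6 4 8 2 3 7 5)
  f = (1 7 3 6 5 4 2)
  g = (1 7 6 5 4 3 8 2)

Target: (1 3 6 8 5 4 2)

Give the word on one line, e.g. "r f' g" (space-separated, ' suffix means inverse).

r f r g' r

  after r: (1 6 4 8 2 3 7 5)
  after f: (1 5 7 4 8)(2 6)
  after r: (2 4)(3 7 8 6)
  after g': (1 2 5 6 4 8 7 3)
  after r: (1 3 6 8 5 4 2)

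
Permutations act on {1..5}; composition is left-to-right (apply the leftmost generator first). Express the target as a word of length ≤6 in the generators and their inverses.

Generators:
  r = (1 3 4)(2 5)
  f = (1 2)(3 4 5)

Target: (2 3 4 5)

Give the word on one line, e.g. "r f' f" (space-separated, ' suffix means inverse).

r' r' r' f' f'

  after r': (1 4 3)(2 5)
  after r': (1 3 4)
  after r': (2 5)
  after f': (1 2 4 3 5)
  after f': (2 3 4 5)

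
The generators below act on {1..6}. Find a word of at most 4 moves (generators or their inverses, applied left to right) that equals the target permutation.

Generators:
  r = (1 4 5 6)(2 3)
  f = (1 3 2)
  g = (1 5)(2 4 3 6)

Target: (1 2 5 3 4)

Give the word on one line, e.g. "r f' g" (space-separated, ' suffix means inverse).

  after r: (1 4 5 6)(2 3)
  after f': (1 4 5 6 2)
  after g': (1 2 5 3 4)

r f' g'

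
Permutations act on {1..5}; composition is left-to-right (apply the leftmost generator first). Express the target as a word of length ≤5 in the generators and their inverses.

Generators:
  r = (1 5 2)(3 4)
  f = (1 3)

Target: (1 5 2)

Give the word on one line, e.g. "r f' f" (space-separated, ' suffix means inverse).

  after r': (1 2 5)(3 4)
  after r': (1 5 2)
  after f: (1 5 2 3)
  after f: (1 5 2)

r' r' f f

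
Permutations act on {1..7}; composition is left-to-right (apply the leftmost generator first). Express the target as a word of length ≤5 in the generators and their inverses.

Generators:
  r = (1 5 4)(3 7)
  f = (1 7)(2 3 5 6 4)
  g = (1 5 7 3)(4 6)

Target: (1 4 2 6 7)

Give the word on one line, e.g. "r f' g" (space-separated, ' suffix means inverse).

  after r': (1 4 5)(3 7)
  after g': (1 6 4)(3 5)
  after g': (1 4 3)(5 7)
  after f': (1 6 5)(2 4)(3 7)
  after g: (1 4 2 6 7)

r' g' g' f' g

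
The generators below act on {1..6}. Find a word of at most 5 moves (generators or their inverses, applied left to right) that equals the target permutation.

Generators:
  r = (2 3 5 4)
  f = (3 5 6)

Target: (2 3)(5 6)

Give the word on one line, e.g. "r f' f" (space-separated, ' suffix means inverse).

  after f': (3 6 5)
  after r: (2 3 6 4)
  after f': (2 6 4)(3 5)
  after f': (2 5 6 4)
  after r': (2 3)(5 6)

f' r f' f' r'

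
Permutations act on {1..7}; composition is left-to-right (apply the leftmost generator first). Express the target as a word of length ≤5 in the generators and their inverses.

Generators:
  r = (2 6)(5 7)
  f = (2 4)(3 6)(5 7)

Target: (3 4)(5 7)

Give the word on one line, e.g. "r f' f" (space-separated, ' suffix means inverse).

f' r f r r

  after f': (2 4)(3 6)(5 7)
  after r: (2 4 6 3)
  after f: (3 4)(5 7)
  after r: (2 6)(3 4)
  after r: (3 4)(5 7)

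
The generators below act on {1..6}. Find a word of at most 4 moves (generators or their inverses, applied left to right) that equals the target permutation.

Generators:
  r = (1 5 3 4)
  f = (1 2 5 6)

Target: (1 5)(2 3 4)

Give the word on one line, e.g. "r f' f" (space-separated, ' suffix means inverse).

  after f: (1 2 5 6)
  after r: (1 2 3 4)(5 6)
  after f: (1 5)(2 3 4)

f r f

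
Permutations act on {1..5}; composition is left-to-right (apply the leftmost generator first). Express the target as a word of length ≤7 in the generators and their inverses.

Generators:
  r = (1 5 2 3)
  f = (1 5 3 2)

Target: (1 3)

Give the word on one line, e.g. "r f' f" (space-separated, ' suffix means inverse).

  after r': (1 3 2 5)
  after r': (1 2)(3 5)
  after f: (2 5)
  after f: (1 5)(2 3)
  after f: (1 3)

r' r' f f f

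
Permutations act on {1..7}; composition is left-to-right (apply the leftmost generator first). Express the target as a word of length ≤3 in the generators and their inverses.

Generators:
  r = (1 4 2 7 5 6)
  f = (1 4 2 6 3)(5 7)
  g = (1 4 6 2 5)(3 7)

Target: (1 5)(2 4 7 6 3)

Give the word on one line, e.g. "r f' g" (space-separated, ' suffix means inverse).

  after r': (1 6 5 7 2 4)
  after f': (1 2)(3 6 7 4)
  after g: (1 5)(2 4 7 6 3)

r' f' g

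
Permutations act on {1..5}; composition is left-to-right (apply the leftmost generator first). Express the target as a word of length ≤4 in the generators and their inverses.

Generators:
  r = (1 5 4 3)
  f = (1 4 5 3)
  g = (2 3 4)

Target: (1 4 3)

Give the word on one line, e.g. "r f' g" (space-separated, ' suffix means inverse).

  after f': (1 3 5 4)
  after r': (1 4 3)

f' r'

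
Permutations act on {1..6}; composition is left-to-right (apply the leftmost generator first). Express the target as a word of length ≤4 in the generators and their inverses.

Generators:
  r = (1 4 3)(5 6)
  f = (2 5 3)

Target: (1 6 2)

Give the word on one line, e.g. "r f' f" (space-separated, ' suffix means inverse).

r' f' r

  after r': (1 3 4)(5 6)
  after f': (1 5 6 2 3 4)
  after r: (1 6 2)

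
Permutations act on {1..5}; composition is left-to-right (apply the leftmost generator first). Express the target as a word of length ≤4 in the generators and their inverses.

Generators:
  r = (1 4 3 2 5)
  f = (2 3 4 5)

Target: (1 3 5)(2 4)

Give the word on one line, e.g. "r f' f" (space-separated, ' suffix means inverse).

r f f f

  after r: (1 4 3 2 5)
  after f: (1 5)
  after f: (1 2 3 4 5)
  after f: (1 3 5)(2 4)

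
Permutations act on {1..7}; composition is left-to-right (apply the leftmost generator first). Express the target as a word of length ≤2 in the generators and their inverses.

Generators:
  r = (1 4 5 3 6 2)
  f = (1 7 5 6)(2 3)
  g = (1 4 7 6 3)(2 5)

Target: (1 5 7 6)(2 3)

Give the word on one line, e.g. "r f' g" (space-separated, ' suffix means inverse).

  after r': (1 2 6 3 5 4)
  after g: (1 5 7 6)(2 3)

r' g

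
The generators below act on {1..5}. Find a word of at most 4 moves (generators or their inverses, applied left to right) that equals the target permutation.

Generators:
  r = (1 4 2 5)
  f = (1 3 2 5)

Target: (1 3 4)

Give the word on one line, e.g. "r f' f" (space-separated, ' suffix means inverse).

  after f: (1 3 2 5)
  after r: (1 3 5 4 2)
  after r: (1 3)(2 4 5)
  after r: (1 3 4)

f r r r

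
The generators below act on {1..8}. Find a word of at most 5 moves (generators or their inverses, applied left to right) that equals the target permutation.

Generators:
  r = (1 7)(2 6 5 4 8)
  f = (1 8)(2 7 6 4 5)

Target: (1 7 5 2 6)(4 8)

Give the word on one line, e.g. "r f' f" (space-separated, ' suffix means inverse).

f r f r r

  after f: (1 8)(2 7 6 4 5)
  after r: (1 2)(5 6 8 7)
  after f: (1 7 2 8 6)(4 5)
  after r: (5 8)(6 7)
  after r: (1 7 5 2 6)(4 8)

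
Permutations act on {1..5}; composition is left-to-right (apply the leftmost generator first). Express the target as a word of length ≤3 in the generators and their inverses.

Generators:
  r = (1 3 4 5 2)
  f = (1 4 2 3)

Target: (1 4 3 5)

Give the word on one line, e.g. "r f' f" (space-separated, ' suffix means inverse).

  after r': (1 2 5 4 3)
  after f: (1 3 4)(2 5)
  after r: (1 4 3 5)

r' f r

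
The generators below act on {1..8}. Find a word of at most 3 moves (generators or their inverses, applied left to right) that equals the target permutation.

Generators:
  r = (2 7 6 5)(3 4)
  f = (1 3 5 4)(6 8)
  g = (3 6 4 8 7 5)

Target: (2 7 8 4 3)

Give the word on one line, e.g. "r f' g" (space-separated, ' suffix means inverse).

  after f: (1 3 5 4)(6 8)
  after r: (1 4)(2 7 6 8 5 3)
  after f: (2 7 8 4 3)

f r f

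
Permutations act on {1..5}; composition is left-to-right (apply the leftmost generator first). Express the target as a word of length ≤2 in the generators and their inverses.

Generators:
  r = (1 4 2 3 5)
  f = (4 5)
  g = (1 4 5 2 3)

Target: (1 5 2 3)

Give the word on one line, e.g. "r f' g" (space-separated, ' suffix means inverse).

g f

  after g: (1 4 5 2 3)
  after f: (1 5 2 3)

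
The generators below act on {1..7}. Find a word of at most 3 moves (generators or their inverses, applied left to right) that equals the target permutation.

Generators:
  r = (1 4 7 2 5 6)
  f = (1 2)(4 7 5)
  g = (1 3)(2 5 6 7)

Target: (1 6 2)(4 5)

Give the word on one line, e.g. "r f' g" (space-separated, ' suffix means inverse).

f g g

  after f: (1 2)(4 7 5)
  after g: (1 5 4 2 3)(6 7)
  after g: (1 6 2)(4 5)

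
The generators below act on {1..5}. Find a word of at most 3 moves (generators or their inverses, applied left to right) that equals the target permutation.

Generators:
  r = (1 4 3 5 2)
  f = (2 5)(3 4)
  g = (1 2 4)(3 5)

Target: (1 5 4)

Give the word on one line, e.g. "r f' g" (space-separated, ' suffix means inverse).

  after r': (1 2 5 3 4)
  after f': (1 5 4)

r' f'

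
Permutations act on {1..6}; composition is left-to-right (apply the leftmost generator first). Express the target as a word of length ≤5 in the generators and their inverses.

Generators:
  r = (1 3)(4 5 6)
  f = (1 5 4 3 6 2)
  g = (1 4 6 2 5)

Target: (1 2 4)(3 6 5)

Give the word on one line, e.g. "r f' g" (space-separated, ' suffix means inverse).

  after f: (1 5 4 3 6 2)
  after g': (1 2 5)(3 4)
  after r': (1 2 4)(3 6 5)

f g' r'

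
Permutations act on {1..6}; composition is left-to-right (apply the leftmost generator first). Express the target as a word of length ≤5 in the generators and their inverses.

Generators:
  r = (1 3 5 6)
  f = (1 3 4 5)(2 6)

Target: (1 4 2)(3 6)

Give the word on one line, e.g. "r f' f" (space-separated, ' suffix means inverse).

f r f' r' r'

  after f: (1 3 4 5)(2 6)
  after r: (1 5 3 4 6 2)
  after f': (1 4 2 5)
  after r': (1 4 2 3)(5 6)
  after r': (1 4 2)(3 6)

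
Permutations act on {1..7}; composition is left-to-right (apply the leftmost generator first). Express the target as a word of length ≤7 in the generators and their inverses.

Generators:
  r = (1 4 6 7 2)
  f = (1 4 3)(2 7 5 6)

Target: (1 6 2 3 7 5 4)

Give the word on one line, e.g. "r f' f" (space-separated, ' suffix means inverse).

  after f': (1 3 4)(2 6 5 7)
  after r': (1 3)(2 4)(5 6)
  after f: (2 3 4 7 5)
  after r: (1 4 2 3 6 7 5)
  after r: (1 6 2 3 7 5 4)

f' r' f r r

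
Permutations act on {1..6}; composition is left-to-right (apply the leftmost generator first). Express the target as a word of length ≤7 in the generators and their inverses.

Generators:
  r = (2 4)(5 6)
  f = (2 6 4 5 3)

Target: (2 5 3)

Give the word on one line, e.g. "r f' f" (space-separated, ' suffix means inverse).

  after f': (2 3 5 4 6)
  after r: (2 3 6 4 5)
  after r: (2 3 5 4 6)
  after r: (2 3 6 4 5)
  after f': (2 5 3)

f' r r r f'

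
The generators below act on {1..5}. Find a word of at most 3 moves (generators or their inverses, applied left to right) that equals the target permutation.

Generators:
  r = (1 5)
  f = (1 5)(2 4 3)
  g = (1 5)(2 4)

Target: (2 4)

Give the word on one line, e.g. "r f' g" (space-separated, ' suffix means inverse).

  after r': (1 5)
  after g': (2 4)

r' g'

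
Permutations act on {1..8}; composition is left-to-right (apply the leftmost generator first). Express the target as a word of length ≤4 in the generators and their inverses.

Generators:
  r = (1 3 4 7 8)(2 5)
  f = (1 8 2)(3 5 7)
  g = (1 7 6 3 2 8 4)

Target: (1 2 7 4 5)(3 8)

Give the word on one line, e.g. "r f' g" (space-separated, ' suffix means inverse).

r' f

  after r': (1 8 7 4 3)(2 5)
  after f: (1 2 7 4 5)(3 8)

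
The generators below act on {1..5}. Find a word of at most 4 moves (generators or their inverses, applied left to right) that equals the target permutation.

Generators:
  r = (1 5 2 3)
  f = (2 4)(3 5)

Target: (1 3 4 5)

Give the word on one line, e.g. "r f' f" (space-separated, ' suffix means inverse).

f r f

  after f: (2 4)(3 5)
  after r: (1 5)(2 4 3)
  after f: (1 3 4 5)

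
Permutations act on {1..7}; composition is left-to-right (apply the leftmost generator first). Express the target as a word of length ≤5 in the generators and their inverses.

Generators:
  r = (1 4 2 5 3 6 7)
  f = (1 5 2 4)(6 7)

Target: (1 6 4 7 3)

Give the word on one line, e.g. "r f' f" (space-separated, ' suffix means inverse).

r' r' f f

  after r': (1 7 6 3 5 2 4)
  after r': (1 6 5 4 7 3 2)
  after f: (1 7 3 4 6 2 5)
  after f: (1 6 4 7 3)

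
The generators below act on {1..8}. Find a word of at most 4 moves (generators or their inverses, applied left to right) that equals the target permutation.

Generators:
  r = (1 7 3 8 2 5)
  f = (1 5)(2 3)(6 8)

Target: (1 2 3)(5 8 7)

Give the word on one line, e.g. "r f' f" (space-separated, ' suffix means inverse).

r r r r

  after r: (1 7 3 8 2 5)
  after r: (1 3 2)(5 7 8)
  after r: (1 8)(2 7)(3 5)
  after r: (1 2 3)(5 8 7)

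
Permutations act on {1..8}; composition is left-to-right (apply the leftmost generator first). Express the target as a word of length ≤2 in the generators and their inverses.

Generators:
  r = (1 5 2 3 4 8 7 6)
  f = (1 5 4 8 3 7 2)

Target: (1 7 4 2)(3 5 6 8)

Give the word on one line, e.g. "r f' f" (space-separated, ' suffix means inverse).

r' r'

  after r': (1 6 7 8 4 3 2 5)
  after r': (1 7 4 2)(3 5 6 8)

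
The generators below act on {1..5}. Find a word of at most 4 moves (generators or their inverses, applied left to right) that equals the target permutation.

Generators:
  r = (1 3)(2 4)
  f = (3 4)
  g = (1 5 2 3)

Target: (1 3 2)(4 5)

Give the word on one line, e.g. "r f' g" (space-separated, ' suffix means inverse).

g' r' f' g'

  after g': (1 3 2 5)
  after r': (2 5 3 4)
  after f': (2 5 4)
  after g': (1 3 2)(4 5)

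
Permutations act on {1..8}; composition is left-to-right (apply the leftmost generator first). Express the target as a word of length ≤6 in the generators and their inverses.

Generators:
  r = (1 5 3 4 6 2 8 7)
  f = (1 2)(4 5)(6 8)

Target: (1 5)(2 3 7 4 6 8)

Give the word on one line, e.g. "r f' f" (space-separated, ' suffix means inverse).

  after r: (1 5 3 4 6 2 8 7)
  after f': (1 4 8 7 2 6)(3 5)
  after r': (1 3)(2 4)(6 7)
  after r': (1 5)(2 3 7 4 6 8)

r f' r' r'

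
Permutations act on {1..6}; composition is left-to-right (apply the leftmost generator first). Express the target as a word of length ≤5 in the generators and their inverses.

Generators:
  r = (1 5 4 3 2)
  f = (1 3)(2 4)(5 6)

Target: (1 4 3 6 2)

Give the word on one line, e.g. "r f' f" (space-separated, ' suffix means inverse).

f' r f

  after f': (1 3)(2 4)(5 6)
  after r: (1 2 3 5 6 4)
  after f: (1 4 3 6 2)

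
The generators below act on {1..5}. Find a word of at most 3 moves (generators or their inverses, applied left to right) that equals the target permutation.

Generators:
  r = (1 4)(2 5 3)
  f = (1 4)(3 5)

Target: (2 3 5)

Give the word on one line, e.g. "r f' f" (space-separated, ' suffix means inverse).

r r

  after r: (1 4)(2 5 3)
  after r: (2 3 5)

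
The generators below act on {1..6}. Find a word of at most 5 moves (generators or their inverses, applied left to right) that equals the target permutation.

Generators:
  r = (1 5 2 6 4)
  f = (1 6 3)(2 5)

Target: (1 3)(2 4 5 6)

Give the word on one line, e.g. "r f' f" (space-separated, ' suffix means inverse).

f f r' r' r'

  after f: (1 6 3)(2 5)
  after f: (1 3 6)
  after r': (1 3 2 5)(4 6)
  after r': (1 3 5 4 2)
  after r': (1 3)(2 4 5 6)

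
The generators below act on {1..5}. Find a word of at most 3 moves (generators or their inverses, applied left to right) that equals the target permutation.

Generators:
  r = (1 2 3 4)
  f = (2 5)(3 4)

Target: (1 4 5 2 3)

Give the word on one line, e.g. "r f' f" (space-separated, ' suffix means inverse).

  after r': (1 4 3 2)
  after r': (1 3)(2 4)
  after f': (1 4 5 2 3)

r' r' f'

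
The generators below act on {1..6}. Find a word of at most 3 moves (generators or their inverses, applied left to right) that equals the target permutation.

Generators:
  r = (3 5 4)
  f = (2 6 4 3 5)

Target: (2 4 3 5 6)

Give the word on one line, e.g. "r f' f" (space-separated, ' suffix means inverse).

  after r: (3 5 4)
  after f': (2 5 6)
  after r: (2 4 3 5 6)

r f' r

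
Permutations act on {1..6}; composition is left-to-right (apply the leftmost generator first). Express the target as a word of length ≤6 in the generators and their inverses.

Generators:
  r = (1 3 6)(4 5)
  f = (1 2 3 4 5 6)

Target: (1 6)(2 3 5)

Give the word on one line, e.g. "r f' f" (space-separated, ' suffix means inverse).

  after f': (1 6 5 4 3 2)
  after f': (1 5 3)(2 6 4)
  after r: (1 4 2)(5 6)
  after f: (1 5)(3 4)
  after f: (1 6)(2 3 5)

f' f' r f f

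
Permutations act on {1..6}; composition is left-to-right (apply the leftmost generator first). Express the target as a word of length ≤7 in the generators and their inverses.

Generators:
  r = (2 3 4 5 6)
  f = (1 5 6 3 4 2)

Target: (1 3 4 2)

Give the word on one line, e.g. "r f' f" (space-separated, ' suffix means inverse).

f' r' f r f'

  after f': (1 2 4 3 6 5)
  after r': (1 6 4 2 3 5)
  after f: (1 3 6 2 4)
  after r: (1 4)(2 5 6 3)
  after f': (1 3 4 2)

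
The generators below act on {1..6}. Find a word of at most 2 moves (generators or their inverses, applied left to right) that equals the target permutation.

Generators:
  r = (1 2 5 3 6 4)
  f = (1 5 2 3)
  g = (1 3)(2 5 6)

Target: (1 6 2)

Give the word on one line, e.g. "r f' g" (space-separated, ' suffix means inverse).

  after f: (1 5 2 3)
  after g: (1 6 2)

f g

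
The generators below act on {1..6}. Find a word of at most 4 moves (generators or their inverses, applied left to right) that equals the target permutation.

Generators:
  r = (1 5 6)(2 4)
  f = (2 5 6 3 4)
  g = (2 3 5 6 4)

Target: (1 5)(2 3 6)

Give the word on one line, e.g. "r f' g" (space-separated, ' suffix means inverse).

r' f'

  after r': (1 6 5)(2 4)
  after f': (1 5)(2 3 6)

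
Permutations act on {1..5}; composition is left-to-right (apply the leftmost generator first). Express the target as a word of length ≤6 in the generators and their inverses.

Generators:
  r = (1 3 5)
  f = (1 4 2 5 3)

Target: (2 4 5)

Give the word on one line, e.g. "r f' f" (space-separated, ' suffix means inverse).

f f r f' f'

  after f: (1 4 2 5 3)
  after f: (1 2 3 4 5)
  after r: (1 2 5 3 4)
  after f': (1 4 3)
  after f': (2 4 5)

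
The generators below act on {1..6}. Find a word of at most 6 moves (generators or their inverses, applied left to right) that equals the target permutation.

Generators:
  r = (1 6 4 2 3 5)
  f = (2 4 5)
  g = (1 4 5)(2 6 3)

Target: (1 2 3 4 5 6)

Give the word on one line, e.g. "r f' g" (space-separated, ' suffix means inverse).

f r g g

  after f: (2 4 5)
  after r: (1 6 4)(3 5)
  after g: (1 3)(2 6 5)
  after g: (1 2 3 4 5 6)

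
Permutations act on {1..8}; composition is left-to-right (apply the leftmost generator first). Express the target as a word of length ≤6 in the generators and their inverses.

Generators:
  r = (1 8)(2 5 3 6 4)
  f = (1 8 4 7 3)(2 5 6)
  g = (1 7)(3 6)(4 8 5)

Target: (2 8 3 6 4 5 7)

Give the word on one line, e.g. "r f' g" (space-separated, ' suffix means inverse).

  after f: (1 8 4 7 3)(2 5 6)
  after g': (1 4)(2 8 5 3 7 6)
  after f: (1 7 2 4 8 6 5)
  after g: (2 8 3 6 4 5 7)

f g' f g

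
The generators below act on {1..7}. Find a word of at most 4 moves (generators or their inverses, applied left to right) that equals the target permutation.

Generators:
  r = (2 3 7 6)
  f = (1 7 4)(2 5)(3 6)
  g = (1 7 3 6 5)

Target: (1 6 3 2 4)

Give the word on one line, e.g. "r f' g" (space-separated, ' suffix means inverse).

f g f'

  after f: (1 7 4)(2 5)(3 6)
  after g: (1 3 5 2)(4 7)
  after f': (1 6 3 2 4)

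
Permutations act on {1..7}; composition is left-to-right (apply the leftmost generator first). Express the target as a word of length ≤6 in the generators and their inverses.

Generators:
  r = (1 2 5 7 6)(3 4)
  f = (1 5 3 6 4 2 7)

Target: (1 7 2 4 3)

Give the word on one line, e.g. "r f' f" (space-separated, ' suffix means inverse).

f r' r' f'

  after f: (1 5 3 6 4 2 7)
  after r': (1 2 5 4)(3 7 6)
  after r': (3 5)(4 6)
  after f': (1 7 2 4 3)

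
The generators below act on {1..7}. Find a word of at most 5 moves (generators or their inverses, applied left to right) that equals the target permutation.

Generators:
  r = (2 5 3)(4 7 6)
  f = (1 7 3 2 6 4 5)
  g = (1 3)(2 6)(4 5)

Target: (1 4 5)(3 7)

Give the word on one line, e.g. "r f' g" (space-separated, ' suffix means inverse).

  after r': (2 3 5)(4 6 7)
  after g': (1 3 4 2)(5 6 7)
  after f: (1 2 7)(3 5 4 6)
  after f: (1 6 2 3)
  after f: (1 4 5)(3 7)

r' g' f f f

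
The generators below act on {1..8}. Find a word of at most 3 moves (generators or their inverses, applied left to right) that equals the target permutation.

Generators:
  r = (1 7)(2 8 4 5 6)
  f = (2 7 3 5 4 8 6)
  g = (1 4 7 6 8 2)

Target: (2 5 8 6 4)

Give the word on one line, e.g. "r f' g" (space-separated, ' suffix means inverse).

  after r': (1 7)(2 6 5 4 8)
  after r': (2 5 8 6 4)

r' r'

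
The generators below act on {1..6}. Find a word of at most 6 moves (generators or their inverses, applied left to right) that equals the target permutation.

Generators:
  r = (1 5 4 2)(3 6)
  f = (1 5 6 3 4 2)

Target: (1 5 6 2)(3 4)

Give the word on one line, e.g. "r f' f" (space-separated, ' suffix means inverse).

r r r f f

  after r: (1 5 4 2)(3 6)
  after r: (1 4)(2 5)
  after r: (1 2 4 5)(3 6)
  after f: (4 6)
  after f: (1 5 6 2)(3 4)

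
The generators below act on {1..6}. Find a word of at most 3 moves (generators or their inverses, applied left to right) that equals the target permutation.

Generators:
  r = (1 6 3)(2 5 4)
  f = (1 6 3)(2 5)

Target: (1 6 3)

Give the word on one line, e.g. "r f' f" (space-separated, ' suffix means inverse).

  after f': (1 3 6)(2 5)
  after f': (1 6 3)

f' f'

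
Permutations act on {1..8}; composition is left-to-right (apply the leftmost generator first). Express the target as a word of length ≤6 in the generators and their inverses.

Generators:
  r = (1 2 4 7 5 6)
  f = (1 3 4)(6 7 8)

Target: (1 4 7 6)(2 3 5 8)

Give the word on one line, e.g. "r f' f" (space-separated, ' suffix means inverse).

  after f': (1 4 3)(6 8 7)
  after r': (1 2)(3 6 8 4)(5 7)
  after f: (1 2 3 7 5 8)
  after r: (1 4 7 6)(2 3 5 8)

f' r' f r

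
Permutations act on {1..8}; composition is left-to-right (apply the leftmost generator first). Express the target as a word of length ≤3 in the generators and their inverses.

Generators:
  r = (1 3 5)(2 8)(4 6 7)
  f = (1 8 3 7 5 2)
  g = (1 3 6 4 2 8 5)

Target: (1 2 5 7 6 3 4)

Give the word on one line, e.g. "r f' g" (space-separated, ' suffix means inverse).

g r' f'

  after g: (1 3 6 4 2 8 5)
  after r': (3 4 8)(6 7)
  after f': (1 2 5 7 6 3 4)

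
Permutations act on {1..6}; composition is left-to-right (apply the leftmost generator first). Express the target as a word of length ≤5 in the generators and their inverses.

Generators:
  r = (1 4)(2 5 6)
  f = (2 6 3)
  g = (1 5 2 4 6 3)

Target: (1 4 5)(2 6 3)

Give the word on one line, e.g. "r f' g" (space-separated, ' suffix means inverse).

  after g': (1 3 6 4 2 5)
  after f: (1 2 5)(4 6)
  after g': (1 5 3 6 2)
  after r': (1 2 4)(3 5)
  after g: (1 4 5)(2 6 3)

g' f g' r' g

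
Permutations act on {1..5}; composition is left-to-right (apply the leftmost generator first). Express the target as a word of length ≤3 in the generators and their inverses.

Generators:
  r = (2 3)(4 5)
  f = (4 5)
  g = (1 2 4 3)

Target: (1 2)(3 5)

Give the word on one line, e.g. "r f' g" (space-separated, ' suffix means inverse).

r' g f'

  after r': (2 3)(4 5)
  after g: (1 2)(3 4 5)
  after f': (1 2)(3 5)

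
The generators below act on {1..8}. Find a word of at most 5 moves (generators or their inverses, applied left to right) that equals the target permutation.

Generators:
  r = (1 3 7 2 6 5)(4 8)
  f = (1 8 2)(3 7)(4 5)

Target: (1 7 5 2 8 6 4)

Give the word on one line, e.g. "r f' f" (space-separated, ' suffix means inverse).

  after r: (1 3 7 2 6 5)(4 8)
  after r: (1 7 6)(2 5 3)
  after f: (1 3)(2 4 5 7 6 8)
  after r: (1 7 5 2 8 6 4)

r r f r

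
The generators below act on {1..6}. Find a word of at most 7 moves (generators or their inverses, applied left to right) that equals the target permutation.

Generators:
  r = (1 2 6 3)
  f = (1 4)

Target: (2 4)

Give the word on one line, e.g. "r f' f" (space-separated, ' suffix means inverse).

  after r': (1 3 6 2)
  after f: (1 3 6 2 4)
  after r': (1 6)(2 4 3)
  after r': (1 2 4 6 3)
  after r': (2 4)

r' f r' r' r'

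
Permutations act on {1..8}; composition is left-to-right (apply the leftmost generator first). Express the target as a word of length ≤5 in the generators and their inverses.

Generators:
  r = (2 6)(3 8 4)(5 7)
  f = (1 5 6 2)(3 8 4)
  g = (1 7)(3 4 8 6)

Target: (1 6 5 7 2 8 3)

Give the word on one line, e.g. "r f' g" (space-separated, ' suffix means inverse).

r' g' g' f f

  after r': (2 6)(3 4 8)(5 7)
  after g': (1 7 5)(2 8 6)
  after g': (2 4 3 6)(5 7)
  after f: (1 5 7 6)(2 3)(4 8)
  after f: (1 6 5 7 2 8 3)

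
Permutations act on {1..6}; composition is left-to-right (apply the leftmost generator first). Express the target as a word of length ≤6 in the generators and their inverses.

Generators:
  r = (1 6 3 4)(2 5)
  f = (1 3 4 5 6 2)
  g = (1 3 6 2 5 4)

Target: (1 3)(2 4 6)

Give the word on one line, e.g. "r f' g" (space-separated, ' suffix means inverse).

  after g: (1 3 6 2 5 4)
  after g: (1 6 5)(2 4 3)
  after r: (1 3 5 6 2)
  after g: (1 6 5 2 3 4)
  after r: (1 3)(2 4 6)

g g r g r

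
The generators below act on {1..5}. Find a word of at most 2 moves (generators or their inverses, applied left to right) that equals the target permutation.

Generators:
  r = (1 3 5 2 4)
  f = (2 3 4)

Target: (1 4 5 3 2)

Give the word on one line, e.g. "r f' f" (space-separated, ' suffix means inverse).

f r'

  after f: (2 3 4)
  after r': (1 4 5 3 2)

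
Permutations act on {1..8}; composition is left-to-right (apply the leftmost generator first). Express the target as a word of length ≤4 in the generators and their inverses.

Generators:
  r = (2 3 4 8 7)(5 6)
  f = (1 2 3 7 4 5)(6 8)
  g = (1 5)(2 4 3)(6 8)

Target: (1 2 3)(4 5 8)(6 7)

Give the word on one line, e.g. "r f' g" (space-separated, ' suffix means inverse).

r' f' g f

  after r': (2 7 8 4 3)(5 6)
  after f': (1 5 8 7 6 4 2 3)
  after g: (3 5 6)(7 8)
  after f: (1 2 3)(4 5 8)(6 7)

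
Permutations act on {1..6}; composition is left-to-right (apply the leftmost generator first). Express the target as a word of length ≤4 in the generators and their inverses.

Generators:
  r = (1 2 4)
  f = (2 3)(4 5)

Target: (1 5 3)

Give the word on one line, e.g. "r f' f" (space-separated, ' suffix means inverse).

f' r' f

  after f': (2 3)(4 5)
  after r': (1 4 5 2 3)
  after f: (1 5 3)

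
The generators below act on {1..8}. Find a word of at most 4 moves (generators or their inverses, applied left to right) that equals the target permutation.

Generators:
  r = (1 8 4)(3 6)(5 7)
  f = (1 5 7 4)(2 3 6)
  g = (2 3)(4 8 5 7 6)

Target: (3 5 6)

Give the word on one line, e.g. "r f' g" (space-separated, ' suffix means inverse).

  after r': (1 4 8)(3 6)(5 7)
  after g: (1 8)(2 3 4 5 6)
  after f': (1 8 4)(3 7 5)
  after r': (3 5 6)

r' g f' r'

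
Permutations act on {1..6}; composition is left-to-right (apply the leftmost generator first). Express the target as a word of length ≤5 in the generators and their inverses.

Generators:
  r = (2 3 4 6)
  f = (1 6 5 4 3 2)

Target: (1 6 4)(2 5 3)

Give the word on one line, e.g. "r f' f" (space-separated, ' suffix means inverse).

f f r' f'

  after f: (1 6 5 4 3 2)
  after f: (1 5 3)(2 6 4)
  after r': (1 5 2 4 6 3)
  after f': (1 6 4)(2 5 3)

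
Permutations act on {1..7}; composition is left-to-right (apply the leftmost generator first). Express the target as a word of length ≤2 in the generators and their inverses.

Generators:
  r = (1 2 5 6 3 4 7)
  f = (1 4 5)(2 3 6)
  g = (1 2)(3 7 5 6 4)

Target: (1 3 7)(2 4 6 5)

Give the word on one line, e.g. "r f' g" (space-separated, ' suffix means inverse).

  after g: (1 2)(3 7 5 6 4)
  after f: (1 3 7)(2 4 6 5)

g f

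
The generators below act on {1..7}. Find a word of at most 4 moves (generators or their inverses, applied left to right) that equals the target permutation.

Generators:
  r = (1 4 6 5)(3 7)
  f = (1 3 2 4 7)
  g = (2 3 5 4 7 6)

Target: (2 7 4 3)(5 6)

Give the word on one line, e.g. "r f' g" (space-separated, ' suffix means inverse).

g' r g f

  after g': (2 6 7 4 5 3)
  after r: (1 4)(2 5 7 6 3)
  after g: (1 7 2 4)(5 6)
  after f: (2 7 4 3)(5 6)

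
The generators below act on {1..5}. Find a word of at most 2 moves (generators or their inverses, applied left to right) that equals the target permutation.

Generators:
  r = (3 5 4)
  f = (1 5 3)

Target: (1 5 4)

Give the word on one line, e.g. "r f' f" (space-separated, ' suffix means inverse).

r f

  after r: (3 5 4)
  after f: (1 5 4)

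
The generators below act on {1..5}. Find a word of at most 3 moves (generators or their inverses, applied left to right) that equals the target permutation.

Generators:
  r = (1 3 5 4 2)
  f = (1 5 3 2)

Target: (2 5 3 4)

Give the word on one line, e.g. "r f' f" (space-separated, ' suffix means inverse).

r' f' r'

  after r': (1 2 4 5 3)
  after f': (1 3 2 4)
  after r': (2 5 3 4)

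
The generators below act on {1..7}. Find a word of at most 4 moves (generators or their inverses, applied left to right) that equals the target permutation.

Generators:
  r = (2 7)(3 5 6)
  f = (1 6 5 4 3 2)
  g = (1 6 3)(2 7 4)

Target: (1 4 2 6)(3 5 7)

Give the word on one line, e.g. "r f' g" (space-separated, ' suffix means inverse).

  after g: (1 6 3)(2 7 4)
  after g: (1 3 6)(2 4 7)
  after f: (1 2 3 5 4 7)
  after g': (1 4 2 6)(3 5 7)

g g f g'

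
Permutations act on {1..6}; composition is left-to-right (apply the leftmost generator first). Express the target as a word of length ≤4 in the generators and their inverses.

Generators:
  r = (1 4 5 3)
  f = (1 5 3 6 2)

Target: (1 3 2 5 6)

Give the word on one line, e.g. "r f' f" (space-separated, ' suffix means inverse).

  after f: (1 5 3 6 2)
  after f: (1 3 2 5 6)

f f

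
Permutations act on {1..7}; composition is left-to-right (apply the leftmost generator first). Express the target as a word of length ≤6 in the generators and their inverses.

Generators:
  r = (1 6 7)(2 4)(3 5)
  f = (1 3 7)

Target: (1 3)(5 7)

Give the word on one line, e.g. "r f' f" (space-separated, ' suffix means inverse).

  after f': (1 7 3)
  after f': (1 3 7)
  after r': (1 5 3 6)(2 4)
  after f': (1 5)(2 4)(3 6 7)
  after r': (1 3)(5 7)

f' f' r' f' r'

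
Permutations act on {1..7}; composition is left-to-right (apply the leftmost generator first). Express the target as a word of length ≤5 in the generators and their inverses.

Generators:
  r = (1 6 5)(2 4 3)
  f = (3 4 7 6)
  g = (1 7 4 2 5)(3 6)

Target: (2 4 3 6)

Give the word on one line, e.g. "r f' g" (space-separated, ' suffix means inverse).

g' f g

  after g': (1 5 2 4 7)(3 6)
  after f: (1 5 2 7)(4 6)
  after g: (2 4 3 6)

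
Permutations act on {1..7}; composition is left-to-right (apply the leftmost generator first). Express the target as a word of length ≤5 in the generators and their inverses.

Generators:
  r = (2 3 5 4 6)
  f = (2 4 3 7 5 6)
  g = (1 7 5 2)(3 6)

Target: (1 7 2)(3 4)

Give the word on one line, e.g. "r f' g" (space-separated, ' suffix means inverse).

r' f g

  after r': (2 6 4 5 3)
  after f: (3 4 6)(5 7)
  after g: (1 7 2)(3 4)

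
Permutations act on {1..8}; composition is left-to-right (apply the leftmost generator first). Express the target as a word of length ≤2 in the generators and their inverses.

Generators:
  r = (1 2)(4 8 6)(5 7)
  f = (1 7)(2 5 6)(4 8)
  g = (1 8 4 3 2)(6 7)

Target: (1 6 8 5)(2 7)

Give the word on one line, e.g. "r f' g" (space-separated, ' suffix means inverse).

  after r: (1 2)(4 8 6)(5 7)
  after f': (1 6 8 5)(2 7)

r f'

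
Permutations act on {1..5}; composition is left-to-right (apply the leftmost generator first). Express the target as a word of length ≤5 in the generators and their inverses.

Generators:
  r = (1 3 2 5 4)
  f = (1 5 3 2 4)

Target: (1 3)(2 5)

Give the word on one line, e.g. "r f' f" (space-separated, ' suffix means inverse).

  after r': (1 4 5 2 3)
  after r': (1 5 3 4 2)
  after f: (1 3)(2 5)

r' r' f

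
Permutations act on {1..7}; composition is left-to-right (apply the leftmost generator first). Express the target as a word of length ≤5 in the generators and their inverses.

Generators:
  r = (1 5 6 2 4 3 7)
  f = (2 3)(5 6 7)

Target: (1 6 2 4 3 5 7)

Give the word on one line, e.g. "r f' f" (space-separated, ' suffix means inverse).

r f' f'

  after r: (1 5 6 2 4 3 7)
  after f': (1 7)(2 4)(3 6)
  after f': (1 6 2 4 3 5 7)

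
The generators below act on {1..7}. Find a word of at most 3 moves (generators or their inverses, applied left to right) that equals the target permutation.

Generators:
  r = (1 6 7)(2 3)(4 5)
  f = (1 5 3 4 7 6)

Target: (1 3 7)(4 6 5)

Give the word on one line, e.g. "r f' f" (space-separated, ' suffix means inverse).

  after f: (1 5 3 4 7 6)
  after f: (1 3 7)(4 6 5)

f f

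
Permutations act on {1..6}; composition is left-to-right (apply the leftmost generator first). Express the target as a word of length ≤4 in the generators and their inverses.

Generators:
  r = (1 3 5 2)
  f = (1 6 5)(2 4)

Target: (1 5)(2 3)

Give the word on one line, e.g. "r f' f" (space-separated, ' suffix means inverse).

  after r': (1 2 5 3)
  after r': (1 5)(2 3)

r' r'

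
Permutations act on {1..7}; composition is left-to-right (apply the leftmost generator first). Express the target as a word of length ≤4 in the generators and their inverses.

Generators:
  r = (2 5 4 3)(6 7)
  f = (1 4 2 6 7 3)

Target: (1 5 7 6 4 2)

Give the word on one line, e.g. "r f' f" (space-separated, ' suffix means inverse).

r' f r'

  after r': (2 3 4 5)(6 7)
  after f: (1 4 5 6 3 2)
  after r': (1 5 7 6 4 2)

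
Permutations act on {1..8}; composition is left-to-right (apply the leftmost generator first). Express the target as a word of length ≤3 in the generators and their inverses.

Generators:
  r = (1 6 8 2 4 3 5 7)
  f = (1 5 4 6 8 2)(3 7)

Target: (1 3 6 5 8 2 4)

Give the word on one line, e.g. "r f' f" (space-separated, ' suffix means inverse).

  after f': (1 2 8 6 4 5)(3 7)
  after r: (1 4 7 5 6 3)
  after r: (1 3 6 5 8 2 4)

f' r r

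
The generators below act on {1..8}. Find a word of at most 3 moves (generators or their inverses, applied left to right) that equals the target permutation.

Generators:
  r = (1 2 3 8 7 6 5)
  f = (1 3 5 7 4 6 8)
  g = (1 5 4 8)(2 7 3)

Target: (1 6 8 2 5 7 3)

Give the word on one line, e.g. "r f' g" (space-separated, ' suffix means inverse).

  after r': (1 5 6 7 8 3 2)
  after r': (1 6 8 2 5 7 3)

r' r'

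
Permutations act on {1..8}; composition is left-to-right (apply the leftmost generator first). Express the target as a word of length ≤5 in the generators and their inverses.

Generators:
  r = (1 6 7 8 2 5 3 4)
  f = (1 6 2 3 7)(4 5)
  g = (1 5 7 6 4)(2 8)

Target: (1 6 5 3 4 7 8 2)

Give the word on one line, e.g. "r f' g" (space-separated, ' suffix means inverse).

f' g' g' f' g

  after f': (1 7 3 2 6)(4 5)
  after g': (1 5 6 4)(2 7 3 8)
  after g': (2 5 7 3)
  after f': (1 7 2 4 5 3 6)
  after g: (1 6 5 3 4 7 8 2)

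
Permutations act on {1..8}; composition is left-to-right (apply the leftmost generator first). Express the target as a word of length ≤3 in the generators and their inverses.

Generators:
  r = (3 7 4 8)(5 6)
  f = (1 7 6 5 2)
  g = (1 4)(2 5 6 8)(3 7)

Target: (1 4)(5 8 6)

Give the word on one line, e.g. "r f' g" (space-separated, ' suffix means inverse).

r g f

  after r: (3 7 4 8)(5 6)
  after g: (1 4 2 5 8 7)
  after f: (1 4)(5 8 6)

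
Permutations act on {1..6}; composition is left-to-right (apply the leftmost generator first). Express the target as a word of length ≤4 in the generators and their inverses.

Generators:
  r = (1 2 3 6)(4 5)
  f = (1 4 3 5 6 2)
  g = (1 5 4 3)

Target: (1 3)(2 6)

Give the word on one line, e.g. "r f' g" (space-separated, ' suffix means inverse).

  after r: (1 2 3 6)(4 5)
  after r: (1 3)(2 6)

r r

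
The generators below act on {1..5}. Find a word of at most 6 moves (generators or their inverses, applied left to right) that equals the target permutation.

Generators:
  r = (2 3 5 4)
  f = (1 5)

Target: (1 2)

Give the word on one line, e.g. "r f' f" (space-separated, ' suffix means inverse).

  after r: (2 3 5 4)
  after r: (2 5)(3 4)
  after f: (1 5 2)(3 4)
  after r': (1 3 5 4 2)
  after r': (1 2)

r r f r' r'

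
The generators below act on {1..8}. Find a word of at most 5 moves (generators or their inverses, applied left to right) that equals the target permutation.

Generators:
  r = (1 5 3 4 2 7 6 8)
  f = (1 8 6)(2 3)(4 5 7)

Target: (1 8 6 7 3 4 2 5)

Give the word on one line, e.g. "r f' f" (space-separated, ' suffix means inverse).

f r f

  after f: (1 8 6)(2 3)(4 5 7)
  after r: (2 4 3 7)(5 6)
  after f: (1 8 6 7 3 4 2 5)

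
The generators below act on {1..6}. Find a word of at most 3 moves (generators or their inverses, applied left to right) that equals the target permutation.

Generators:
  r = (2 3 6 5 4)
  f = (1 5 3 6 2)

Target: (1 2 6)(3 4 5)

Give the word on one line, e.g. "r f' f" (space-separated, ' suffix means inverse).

  after f: (1 5 3 6 2)
  after f: (1 3 2 5 6)
  after r': (1 2 6)(3 4 5)

f f r'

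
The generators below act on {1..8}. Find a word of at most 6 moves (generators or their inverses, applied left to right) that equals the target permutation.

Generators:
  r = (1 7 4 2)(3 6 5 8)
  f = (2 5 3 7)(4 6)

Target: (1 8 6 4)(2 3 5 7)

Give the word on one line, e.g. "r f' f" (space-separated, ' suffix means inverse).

r f' r' f' f'

  after r: (1 7 4 2)(3 6 5 8)
  after f': (1 3 4 7 6 2)(5 8)
  after r': (1 8 6 4)(3 7)
  after f': (1 8 4)(2 7 5)
  after f': (1 8 6 4)(2 3 5 7)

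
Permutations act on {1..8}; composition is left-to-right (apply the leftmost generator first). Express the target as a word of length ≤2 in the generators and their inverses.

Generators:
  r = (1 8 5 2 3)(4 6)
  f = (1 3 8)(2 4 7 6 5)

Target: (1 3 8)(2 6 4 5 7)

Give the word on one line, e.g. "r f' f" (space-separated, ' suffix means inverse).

f' f'

  after f': (1 8 3)(2 5 6 7 4)
  after f': (1 3 8)(2 6 4 5 7)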